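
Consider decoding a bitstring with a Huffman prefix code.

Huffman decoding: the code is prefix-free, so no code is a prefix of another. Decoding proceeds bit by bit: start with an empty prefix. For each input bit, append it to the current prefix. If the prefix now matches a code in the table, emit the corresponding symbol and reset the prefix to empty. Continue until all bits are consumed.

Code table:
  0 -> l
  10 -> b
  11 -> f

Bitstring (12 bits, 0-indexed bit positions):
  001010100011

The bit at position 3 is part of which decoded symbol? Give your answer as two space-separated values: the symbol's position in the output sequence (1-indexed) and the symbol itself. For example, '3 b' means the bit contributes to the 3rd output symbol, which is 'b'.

Bit 0: prefix='0' -> emit 'l', reset
Bit 1: prefix='0' -> emit 'l', reset
Bit 2: prefix='1' (no match yet)
Bit 3: prefix='10' -> emit 'b', reset
Bit 4: prefix='1' (no match yet)
Bit 5: prefix='10' -> emit 'b', reset
Bit 6: prefix='1' (no match yet)
Bit 7: prefix='10' -> emit 'b', reset

Answer: 3 b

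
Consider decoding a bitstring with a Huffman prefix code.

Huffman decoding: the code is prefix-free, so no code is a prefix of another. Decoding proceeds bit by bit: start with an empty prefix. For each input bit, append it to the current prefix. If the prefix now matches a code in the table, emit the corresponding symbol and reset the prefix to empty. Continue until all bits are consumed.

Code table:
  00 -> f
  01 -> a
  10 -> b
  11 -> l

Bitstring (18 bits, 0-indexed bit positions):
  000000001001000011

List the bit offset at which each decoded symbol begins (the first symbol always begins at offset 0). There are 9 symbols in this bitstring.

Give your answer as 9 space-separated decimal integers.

Answer: 0 2 4 6 8 10 12 14 16

Derivation:
Bit 0: prefix='0' (no match yet)
Bit 1: prefix='00' -> emit 'f', reset
Bit 2: prefix='0' (no match yet)
Bit 3: prefix='00' -> emit 'f', reset
Bit 4: prefix='0' (no match yet)
Bit 5: prefix='00' -> emit 'f', reset
Bit 6: prefix='0' (no match yet)
Bit 7: prefix='00' -> emit 'f', reset
Bit 8: prefix='1' (no match yet)
Bit 9: prefix='10' -> emit 'b', reset
Bit 10: prefix='0' (no match yet)
Bit 11: prefix='01' -> emit 'a', reset
Bit 12: prefix='0' (no match yet)
Bit 13: prefix='00' -> emit 'f', reset
Bit 14: prefix='0' (no match yet)
Bit 15: prefix='00' -> emit 'f', reset
Bit 16: prefix='1' (no match yet)
Bit 17: prefix='11' -> emit 'l', reset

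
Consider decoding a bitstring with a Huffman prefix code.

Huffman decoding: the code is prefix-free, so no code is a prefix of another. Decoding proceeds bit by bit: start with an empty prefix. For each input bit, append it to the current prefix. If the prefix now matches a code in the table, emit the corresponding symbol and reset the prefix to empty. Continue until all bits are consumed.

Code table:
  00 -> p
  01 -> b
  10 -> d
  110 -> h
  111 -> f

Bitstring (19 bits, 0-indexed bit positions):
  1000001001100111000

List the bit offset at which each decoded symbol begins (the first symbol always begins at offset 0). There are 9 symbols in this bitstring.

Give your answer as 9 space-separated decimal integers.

Bit 0: prefix='1' (no match yet)
Bit 1: prefix='10' -> emit 'd', reset
Bit 2: prefix='0' (no match yet)
Bit 3: prefix='00' -> emit 'p', reset
Bit 4: prefix='0' (no match yet)
Bit 5: prefix='00' -> emit 'p', reset
Bit 6: prefix='1' (no match yet)
Bit 7: prefix='10' -> emit 'd', reset
Bit 8: prefix='0' (no match yet)
Bit 9: prefix='01' -> emit 'b', reset
Bit 10: prefix='1' (no match yet)
Bit 11: prefix='10' -> emit 'd', reset
Bit 12: prefix='0' (no match yet)
Bit 13: prefix='01' -> emit 'b', reset
Bit 14: prefix='1' (no match yet)
Bit 15: prefix='11' (no match yet)
Bit 16: prefix='110' -> emit 'h', reset
Bit 17: prefix='0' (no match yet)
Bit 18: prefix='00' -> emit 'p', reset

Answer: 0 2 4 6 8 10 12 14 17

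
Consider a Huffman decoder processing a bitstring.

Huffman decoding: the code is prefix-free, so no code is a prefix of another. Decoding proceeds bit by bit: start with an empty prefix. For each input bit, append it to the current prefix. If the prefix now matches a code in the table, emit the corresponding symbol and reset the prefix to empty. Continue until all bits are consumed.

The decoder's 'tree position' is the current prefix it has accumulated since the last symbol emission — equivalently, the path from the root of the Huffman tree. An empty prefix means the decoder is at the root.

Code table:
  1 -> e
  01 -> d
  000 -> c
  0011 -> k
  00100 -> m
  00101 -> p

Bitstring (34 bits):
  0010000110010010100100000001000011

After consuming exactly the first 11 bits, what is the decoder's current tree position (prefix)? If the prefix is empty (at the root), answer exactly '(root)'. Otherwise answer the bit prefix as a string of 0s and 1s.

Bit 0: prefix='0' (no match yet)
Bit 1: prefix='00' (no match yet)
Bit 2: prefix='001' (no match yet)
Bit 3: prefix='0010' (no match yet)
Bit 4: prefix='00100' -> emit 'm', reset
Bit 5: prefix='0' (no match yet)
Bit 6: prefix='00' (no match yet)
Bit 7: prefix='001' (no match yet)
Bit 8: prefix='0011' -> emit 'k', reset
Bit 9: prefix='0' (no match yet)
Bit 10: prefix='00' (no match yet)

Answer: 00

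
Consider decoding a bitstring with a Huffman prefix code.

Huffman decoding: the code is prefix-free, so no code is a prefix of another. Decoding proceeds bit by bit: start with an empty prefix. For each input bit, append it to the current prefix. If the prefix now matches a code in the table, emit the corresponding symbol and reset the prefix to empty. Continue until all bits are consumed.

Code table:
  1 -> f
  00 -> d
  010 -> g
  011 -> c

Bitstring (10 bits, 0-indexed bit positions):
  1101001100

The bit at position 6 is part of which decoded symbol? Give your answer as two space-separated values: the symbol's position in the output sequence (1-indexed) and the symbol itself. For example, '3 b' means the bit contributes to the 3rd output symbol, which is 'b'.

Bit 0: prefix='1' -> emit 'f', reset
Bit 1: prefix='1' -> emit 'f', reset
Bit 2: prefix='0' (no match yet)
Bit 3: prefix='01' (no match yet)
Bit 4: prefix='010' -> emit 'g', reset
Bit 5: prefix='0' (no match yet)
Bit 6: prefix='01' (no match yet)
Bit 7: prefix='011' -> emit 'c', reset
Bit 8: prefix='0' (no match yet)
Bit 9: prefix='00' -> emit 'd', reset

Answer: 4 c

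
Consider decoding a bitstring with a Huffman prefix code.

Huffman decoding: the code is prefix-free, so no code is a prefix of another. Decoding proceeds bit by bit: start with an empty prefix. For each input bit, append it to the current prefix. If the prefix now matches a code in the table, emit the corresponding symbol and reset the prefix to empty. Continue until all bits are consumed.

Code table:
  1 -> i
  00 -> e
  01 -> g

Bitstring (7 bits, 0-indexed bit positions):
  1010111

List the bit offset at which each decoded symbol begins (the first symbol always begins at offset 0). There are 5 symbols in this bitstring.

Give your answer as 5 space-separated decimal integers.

Answer: 0 1 3 5 6

Derivation:
Bit 0: prefix='1' -> emit 'i', reset
Bit 1: prefix='0' (no match yet)
Bit 2: prefix='01' -> emit 'g', reset
Bit 3: prefix='0' (no match yet)
Bit 4: prefix='01' -> emit 'g', reset
Bit 5: prefix='1' -> emit 'i', reset
Bit 6: prefix='1' -> emit 'i', reset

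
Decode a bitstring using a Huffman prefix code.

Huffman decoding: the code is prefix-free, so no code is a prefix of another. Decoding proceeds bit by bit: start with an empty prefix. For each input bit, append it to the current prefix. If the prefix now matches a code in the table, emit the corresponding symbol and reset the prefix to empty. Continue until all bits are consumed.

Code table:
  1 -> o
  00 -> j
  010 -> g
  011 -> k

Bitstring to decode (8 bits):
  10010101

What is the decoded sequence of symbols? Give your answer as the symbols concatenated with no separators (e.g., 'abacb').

Answer: ojogo

Derivation:
Bit 0: prefix='1' -> emit 'o', reset
Bit 1: prefix='0' (no match yet)
Bit 2: prefix='00' -> emit 'j', reset
Bit 3: prefix='1' -> emit 'o', reset
Bit 4: prefix='0' (no match yet)
Bit 5: prefix='01' (no match yet)
Bit 6: prefix='010' -> emit 'g', reset
Bit 7: prefix='1' -> emit 'o', reset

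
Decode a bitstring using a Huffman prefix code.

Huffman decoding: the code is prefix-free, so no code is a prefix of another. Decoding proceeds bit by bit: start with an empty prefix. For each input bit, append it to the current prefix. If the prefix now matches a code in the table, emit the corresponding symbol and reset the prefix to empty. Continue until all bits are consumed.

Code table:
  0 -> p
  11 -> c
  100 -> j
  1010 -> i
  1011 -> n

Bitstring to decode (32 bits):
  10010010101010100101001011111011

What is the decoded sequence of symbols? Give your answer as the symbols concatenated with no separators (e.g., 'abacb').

Bit 0: prefix='1' (no match yet)
Bit 1: prefix='10' (no match yet)
Bit 2: prefix='100' -> emit 'j', reset
Bit 3: prefix='1' (no match yet)
Bit 4: prefix='10' (no match yet)
Bit 5: prefix='100' -> emit 'j', reset
Bit 6: prefix='1' (no match yet)
Bit 7: prefix='10' (no match yet)
Bit 8: prefix='101' (no match yet)
Bit 9: prefix='1010' -> emit 'i', reset
Bit 10: prefix='1' (no match yet)
Bit 11: prefix='10' (no match yet)
Bit 12: prefix='101' (no match yet)
Bit 13: prefix='1010' -> emit 'i', reset
Bit 14: prefix='1' (no match yet)
Bit 15: prefix='10' (no match yet)
Bit 16: prefix='100' -> emit 'j', reset
Bit 17: prefix='1' (no match yet)
Bit 18: prefix='10' (no match yet)
Bit 19: prefix='101' (no match yet)
Bit 20: prefix='1010' -> emit 'i', reset
Bit 21: prefix='0' -> emit 'p', reset
Bit 22: prefix='1' (no match yet)
Bit 23: prefix='10' (no match yet)
Bit 24: prefix='101' (no match yet)
Bit 25: prefix='1011' -> emit 'n', reset
Bit 26: prefix='1' (no match yet)
Bit 27: prefix='11' -> emit 'c', reset
Bit 28: prefix='1' (no match yet)
Bit 29: prefix='10' (no match yet)
Bit 30: prefix='101' (no match yet)
Bit 31: prefix='1011' -> emit 'n', reset

Answer: jjiijipncn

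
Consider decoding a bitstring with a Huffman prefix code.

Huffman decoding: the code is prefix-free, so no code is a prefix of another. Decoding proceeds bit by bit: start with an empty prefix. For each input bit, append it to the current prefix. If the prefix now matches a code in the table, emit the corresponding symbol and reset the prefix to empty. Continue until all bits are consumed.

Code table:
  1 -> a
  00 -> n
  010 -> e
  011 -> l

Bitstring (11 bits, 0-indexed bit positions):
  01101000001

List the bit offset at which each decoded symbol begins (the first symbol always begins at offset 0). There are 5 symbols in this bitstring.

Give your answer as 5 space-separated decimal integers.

Answer: 0 3 6 8 10

Derivation:
Bit 0: prefix='0' (no match yet)
Bit 1: prefix='01' (no match yet)
Bit 2: prefix='011' -> emit 'l', reset
Bit 3: prefix='0' (no match yet)
Bit 4: prefix='01' (no match yet)
Bit 5: prefix='010' -> emit 'e', reset
Bit 6: prefix='0' (no match yet)
Bit 7: prefix='00' -> emit 'n', reset
Bit 8: prefix='0' (no match yet)
Bit 9: prefix='00' -> emit 'n', reset
Bit 10: prefix='1' -> emit 'a', reset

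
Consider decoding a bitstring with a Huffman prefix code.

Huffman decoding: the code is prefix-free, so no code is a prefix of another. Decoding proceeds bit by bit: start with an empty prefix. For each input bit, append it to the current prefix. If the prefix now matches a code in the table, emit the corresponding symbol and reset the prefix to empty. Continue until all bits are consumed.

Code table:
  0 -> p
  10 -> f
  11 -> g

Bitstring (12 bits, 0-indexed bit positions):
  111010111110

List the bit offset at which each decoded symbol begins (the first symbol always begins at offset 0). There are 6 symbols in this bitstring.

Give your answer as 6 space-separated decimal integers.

Answer: 0 2 4 6 8 10

Derivation:
Bit 0: prefix='1' (no match yet)
Bit 1: prefix='11' -> emit 'g', reset
Bit 2: prefix='1' (no match yet)
Bit 3: prefix='10' -> emit 'f', reset
Bit 4: prefix='1' (no match yet)
Bit 5: prefix='10' -> emit 'f', reset
Bit 6: prefix='1' (no match yet)
Bit 7: prefix='11' -> emit 'g', reset
Bit 8: prefix='1' (no match yet)
Bit 9: prefix='11' -> emit 'g', reset
Bit 10: prefix='1' (no match yet)
Bit 11: prefix='10' -> emit 'f', reset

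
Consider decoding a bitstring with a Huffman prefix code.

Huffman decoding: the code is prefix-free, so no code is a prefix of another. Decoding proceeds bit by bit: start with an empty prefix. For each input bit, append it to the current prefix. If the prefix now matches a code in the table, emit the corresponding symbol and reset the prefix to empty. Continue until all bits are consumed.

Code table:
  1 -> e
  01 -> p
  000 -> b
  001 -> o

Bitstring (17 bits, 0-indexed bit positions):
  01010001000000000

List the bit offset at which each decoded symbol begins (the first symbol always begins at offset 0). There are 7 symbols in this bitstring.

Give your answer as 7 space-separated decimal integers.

Answer: 0 2 4 7 8 11 14

Derivation:
Bit 0: prefix='0' (no match yet)
Bit 1: prefix='01' -> emit 'p', reset
Bit 2: prefix='0' (no match yet)
Bit 3: prefix='01' -> emit 'p', reset
Bit 4: prefix='0' (no match yet)
Bit 5: prefix='00' (no match yet)
Bit 6: prefix='000' -> emit 'b', reset
Bit 7: prefix='1' -> emit 'e', reset
Bit 8: prefix='0' (no match yet)
Bit 9: prefix='00' (no match yet)
Bit 10: prefix='000' -> emit 'b', reset
Bit 11: prefix='0' (no match yet)
Bit 12: prefix='00' (no match yet)
Bit 13: prefix='000' -> emit 'b', reset
Bit 14: prefix='0' (no match yet)
Bit 15: prefix='00' (no match yet)
Bit 16: prefix='000' -> emit 'b', reset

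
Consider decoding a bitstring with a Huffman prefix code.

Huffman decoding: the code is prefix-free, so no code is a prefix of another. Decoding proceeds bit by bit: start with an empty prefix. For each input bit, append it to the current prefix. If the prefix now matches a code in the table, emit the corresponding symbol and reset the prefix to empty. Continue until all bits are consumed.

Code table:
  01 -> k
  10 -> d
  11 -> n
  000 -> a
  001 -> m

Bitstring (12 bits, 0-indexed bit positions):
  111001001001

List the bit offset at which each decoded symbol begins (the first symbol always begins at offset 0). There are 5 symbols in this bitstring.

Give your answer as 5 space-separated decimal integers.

Answer: 0 2 4 6 9

Derivation:
Bit 0: prefix='1' (no match yet)
Bit 1: prefix='11' -> emit 'n', reset
Bit 2: prefix='1' (no match yet)
Bit 3: prefix='10' -> emit 'd', reset
Bit 4: prefix='0' (no match yet)
Bit 5: prefix='01' -> emit 'k', reset
Bit 6: prefix='0' (no match yet)
Bit 7: prefix='00' (no match yet)
Bit 8: prefix='001' -> emit 'm', reset
Bit 9: prefix='0' (no match yet)
Bit 10: prefix='00' (no match yet)
Bit 11: prefix='001' -> emit 'm', reset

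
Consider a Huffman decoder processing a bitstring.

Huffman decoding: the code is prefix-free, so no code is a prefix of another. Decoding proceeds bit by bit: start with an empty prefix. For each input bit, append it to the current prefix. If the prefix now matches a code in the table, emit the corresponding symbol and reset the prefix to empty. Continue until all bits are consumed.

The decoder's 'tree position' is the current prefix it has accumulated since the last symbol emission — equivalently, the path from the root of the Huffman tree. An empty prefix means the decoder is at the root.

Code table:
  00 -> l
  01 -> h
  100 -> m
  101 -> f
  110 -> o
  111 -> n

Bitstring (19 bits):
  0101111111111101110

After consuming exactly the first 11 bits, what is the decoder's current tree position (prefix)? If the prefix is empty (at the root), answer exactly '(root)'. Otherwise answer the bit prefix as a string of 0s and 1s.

Bit 0: prefix='0' (no match yet)
Bit 1: prefix='01' -> emit 'h', reset
Bit 2: prefix='0' (no match yet)
Bit 3: prefix='01' -> emit 'h', reset
Bit 4: prefix='1' (no match yet)
Bit 5: prefix='11' (no match yet)
Bit 6: prefix='111' -> emit 'n', reset
Bit 7: prefix='1' (no match yet)
Bit 8: prefix='11' (no match yet)
Bit 9: prefix='111' -> emit 'n', reset
Bit 10: prefix='1' (no match yet)

Answer: 1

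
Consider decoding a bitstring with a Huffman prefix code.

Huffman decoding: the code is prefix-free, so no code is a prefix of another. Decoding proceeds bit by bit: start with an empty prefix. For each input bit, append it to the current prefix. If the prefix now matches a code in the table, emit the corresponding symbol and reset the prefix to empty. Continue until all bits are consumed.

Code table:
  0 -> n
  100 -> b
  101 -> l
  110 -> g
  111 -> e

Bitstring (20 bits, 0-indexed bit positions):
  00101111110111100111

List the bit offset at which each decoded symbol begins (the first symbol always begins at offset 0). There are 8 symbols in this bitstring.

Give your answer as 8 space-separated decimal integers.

Bit 0: prefix='0' -> emit 'n', reset
Bit 1: prefix='0' -> emit 'n', reset
Bit 2: prefix='1' (no match yet)
Bit 3: prefix='10' (no match yet)
Bit 4: prefix='101' -> emit 'l', reset
Bit 5: prefix='1' (no match yet)
Bit 6: prefix='11' (no match yet)
Bit 7: prefix='111' -> emit 'e', reset
Bit 8: prefix='1' (no match yet)
Bit 9: prefix='11' (no match yet)
Bit 10: prefix='110' -> emit 'g', reset
Bit 11: prefix='1' (no match yet)
Bit 12: prefix='11' (no match yet)
Bit 13: prefix='111' -> emit 'e', reset
Bit 14: prefix='1' (no match yet)
Bit 15: prefix='10' (no match yet)
Bit 16: prefix='100' -> emit 'b', reset
Bit 17: prefix='1' (no match yet)
Bit 18: prefix='11' (no match yet)
Bit 19: prefix='111' -> emit 'e', reset

Answer: 0 1 2 5 8 11 14 17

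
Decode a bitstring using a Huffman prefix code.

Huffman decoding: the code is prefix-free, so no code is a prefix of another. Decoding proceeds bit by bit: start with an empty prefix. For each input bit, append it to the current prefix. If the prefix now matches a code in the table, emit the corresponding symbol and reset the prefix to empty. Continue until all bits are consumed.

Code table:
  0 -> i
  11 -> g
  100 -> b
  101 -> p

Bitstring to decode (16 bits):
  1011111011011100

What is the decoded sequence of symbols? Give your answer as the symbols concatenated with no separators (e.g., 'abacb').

Answer: pggigigb

Derivation:
Bit 0: prefix='1' (no match yet)
Bit 1: prefix='10' (no match yet)
Bit 2: prefix='101' -> emit 'p', reset
Bit 3: prefix='1' (no match yet)
Bit 4: prefix='11' -> emit 'g', reset
Bit 5: prefix='1' (no match yet)
Bit 6: prefix='11' -> emit 'g', reset
Bit 7: prefix='0' -> emit 'i', reset
Bit 8: prefix='1' (no match yet)
Bit 9: prefix='11' -> emit 'g', reset
Bit 10: prefix='0' -> emit 'i', reset
Bit 11: prefix='1' (no match yet)
Bit 12: prefix='11' -> emit 'g', reset
Bit 13: prefix='1' (no match yet)
Bit 14: prefix='10' (no match yet)
Bit 15: prefix='100' -> emit 'b', reset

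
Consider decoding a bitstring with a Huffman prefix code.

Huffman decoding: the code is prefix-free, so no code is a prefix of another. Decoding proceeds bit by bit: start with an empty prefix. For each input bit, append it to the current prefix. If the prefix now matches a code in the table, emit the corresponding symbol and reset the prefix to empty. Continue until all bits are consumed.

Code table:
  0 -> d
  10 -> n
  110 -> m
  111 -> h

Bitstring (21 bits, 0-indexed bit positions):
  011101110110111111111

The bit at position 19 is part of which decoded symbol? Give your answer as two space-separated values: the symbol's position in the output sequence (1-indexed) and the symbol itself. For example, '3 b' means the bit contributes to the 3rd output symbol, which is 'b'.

Answer: 9 h

Derivation:
Bit 0: prefix='0' -> emit 'd', reset
Bit 1: prefix='1' (no match yet)
Bit 2: prefix='11' (no match yet)
Bit 3: prefix='111' -> emit 'h', reset
Bit 4: prefix='0' -> emit 'd', reset
Bit 5: prefix='1' (no match yet)
Bit 6: prefix='11' (no match yet)
Bit 7: prefix='111' -> emit 'h', reset
Bit 8: prefix='0' -> emit 'd', reset
Bit 9: prefix='1' (no match yet)
Bit 10: prefix='11' (no match yet)
Bit 11: prefix='110' -> emit 'm', reset
Bit 12: prefix='1' (no match yet)
Bit 13: prefix='11' (no match yet)
Bit 14: prefix='111' -> emit 'h', reset
Bit 15: prefix='1' (no match yet)
Bit 16: prefix='11' (no match yet)
Bit 17: prefix='111' -> emit 'h', reset
Bit 18: prefix='1' (no match yet)
Bit 19: prefix='11' (no match yet)
Bit 20: prefix='111' -> emit 'h', reset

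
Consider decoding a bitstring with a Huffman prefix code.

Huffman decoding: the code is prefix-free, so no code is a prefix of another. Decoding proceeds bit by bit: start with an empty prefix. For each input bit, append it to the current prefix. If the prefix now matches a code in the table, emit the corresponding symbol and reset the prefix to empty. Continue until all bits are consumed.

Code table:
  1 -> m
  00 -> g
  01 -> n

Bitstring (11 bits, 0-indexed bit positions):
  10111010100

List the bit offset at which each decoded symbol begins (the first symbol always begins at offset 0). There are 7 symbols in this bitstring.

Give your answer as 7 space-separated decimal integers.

Bit 0: prefix='1' -> emit 'm', reset
Bit 1: prefix='0' (no match yet)
Bit 2: prefix='01' -> emit 'n', reset
Bit 3: prefix='1' -> emit 'm', reset
Bit 4: prefix='1' -> emit 'm', reset
Bit 5: prefix='0' (no match yet)
Bit 6: prefix='01' -> emit 'n', reset
Bit 7: prefix='0' (no match yet)
Bit 8: prefix='01' -> emit 'n', reset
Bit 9: prefix='0' (no match yet)
Bit 10: prefix='00' -> emit 'g', reset

Answer: 0 1 3 4 5 7 9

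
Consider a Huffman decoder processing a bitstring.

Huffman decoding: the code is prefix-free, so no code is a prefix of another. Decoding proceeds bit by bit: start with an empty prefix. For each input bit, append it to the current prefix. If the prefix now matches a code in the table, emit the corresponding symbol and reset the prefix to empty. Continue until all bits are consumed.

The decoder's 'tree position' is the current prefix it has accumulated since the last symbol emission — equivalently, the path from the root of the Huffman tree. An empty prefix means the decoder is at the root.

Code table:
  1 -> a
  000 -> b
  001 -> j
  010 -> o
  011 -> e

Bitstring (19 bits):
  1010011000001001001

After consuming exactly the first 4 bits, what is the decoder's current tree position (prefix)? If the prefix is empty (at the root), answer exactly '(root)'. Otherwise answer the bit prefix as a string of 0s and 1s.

Bit 0: prefix='1' -> emit 'a', reset
Bit 1: prefix='0' (no match yet)
Bit 2: prefix='01' (no match yet)
Bit 3: prefix='010' -> emit 'o', reset

Answer: (root)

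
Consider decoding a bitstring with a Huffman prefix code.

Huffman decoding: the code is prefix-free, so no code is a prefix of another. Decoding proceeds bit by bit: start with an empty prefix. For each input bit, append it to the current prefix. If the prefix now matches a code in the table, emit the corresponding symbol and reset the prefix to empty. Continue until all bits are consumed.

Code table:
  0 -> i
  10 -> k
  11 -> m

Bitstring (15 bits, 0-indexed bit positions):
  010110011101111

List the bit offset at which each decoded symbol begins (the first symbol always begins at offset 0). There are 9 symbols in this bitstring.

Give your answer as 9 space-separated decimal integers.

Answer: 0 1 3 5 6 7 9 11 13

Derivation:
Bit 0: prefix='0' -> emit 'i', reset
Bit 1: prefix='1' (no match yet)
Bit 2: prefix='10' -> emit 'k', reset
Bit 3: prefix='1' (no match yet)
Bit 4: prefix='11' -> emit 'm', reset
Bit 5: prefix='0' -> emit 'i', reset
Bit 6: prefix='0' -> emit 'i', reset
Bit 7: prefix='1' (no match yet)
Bit 8: prefix='11' -> emit 'm', reset
Bit 9: prefix='1' (no match yet)
Bit 10: prefix='10' -> emit 'k', reset
Bit 11: prefix='1' (no match yet)
Bit 12: prefix='11' -> emit 'm', reset
Bit 13: prefix='1' (no match yet)
Bit 14: prefix='11' -> emit 'm', reset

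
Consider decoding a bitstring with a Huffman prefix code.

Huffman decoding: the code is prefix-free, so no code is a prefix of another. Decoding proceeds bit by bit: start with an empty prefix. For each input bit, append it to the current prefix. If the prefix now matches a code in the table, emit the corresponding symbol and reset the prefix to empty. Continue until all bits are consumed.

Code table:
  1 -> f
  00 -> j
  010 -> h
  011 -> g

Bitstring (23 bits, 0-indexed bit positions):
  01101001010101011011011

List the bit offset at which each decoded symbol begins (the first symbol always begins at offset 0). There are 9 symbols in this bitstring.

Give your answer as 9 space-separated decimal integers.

Answer: 0 3 6 9 10 13 14 17 20

Derivation:
Bit 0: prefix='0' (no match yet)
Bit 1: prefix='01' (no match yet)
Bit 2: prefix='011' -> emit 'g', reset
Bit 3: prefix='0' (no match yet)
Bit 4: prefix='01' (no match yet)
Bit 5: prefix='010' -> emit 'h', reset
Bit 6: prefix='0' (no match yet)
Bit 7: prefix='01' (no match yet)
Bit 8: prefix='010' -> emit 'h', reset
Bit 9: prefix='1' -> emit 'f', reset
Bit 10: prefix='0' (no match yet)
Bit 11: prefix='01' (no match yet)
Bit 12: prefix='010' -> emit 'h', reset
Bit 13: prefix='1' -> emit 'f', reset
Bit 14: prefix='0' (no match yet)
Bit 15: prefix='01' (no match yet)
Bit 16: prefix='011' -> emit 'g', reset
Bit 17: prefix='0' (no match yet)
Bit 18: prefix='01' (no match yet)
Bit 19: prefix='011' -> emit 'g', reset
Bit 20: prefix='0' (no match yet)
Bit 21: prefix='01' (no match yet)
Bit 22: prefix='011' -> emit 'g', reset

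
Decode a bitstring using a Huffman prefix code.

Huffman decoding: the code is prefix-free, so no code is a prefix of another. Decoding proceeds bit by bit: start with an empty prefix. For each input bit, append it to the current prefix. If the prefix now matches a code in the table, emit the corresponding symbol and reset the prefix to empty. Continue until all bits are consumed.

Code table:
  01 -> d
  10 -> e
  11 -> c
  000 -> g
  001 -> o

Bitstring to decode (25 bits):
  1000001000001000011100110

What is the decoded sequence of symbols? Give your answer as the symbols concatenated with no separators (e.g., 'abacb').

Answer: egdgogdcoe

Derivation:
Bit 0: prefix='1' (no match yet)
Bit 1: prefix='10' -> emit 'e', reset
Bit 2: prefix='0' (no match yet)
Bit 3: prefix='00' (no match yet)
Bit 4: prefix='000' -> emit 'g', reset
Bit 5: prefix='0' (no match yet)
Bit 6: prefix='01' -> emit 'd', reset
Bit 7: prefix='0' (no match yet)
Bit 8: prefix='00' (no match yet)
Bit 9: prefix='000' -> emit 'g', reset
Bit 10: prefix='0' (no match yet)
Bit 11: prefix='00' (no match yet)
Bit 12: prefix='001' -> emit 'o', reset
Bit 13: prefix='0' (no match yet)
Bit 14: prefix='00' (no match yet)
Bit 15: prefix='000' -> emit 'g', reset
Bit 16: prefix='0' (no match yet)
Bit 17: prefix='01' -> emit 'd', reset
Bit 18: prefix='1' (no match yet)
Bit 19: prefix='11' -> emit 'c', reset
Bit 20: prefix='0' (no match yet)
Bit 21: prefix='00' (no match yet)
Bit 22: prefix='001' -> emit 'o', reset
Bit 23: prefix='1' (no match yet)
Bit 24: prefix='10' -> emit 'e', reset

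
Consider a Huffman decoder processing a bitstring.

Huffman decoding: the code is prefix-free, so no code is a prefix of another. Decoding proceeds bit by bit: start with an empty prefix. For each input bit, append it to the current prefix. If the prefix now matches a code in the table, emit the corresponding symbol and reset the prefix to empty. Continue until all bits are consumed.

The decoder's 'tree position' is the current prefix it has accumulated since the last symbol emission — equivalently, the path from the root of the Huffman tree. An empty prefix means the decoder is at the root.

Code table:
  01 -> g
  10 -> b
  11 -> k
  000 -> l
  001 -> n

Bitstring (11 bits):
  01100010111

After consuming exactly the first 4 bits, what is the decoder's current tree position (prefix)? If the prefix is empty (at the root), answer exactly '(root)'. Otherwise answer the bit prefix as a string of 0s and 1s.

Answer: (root)

Derivation:
Bit 0: prefix='0' (no match yet)
Bit 1: prefix='01' -> emit 'g', reset
Bit 2: prefix='1' (no match yet)
Bit 3: prefix='10' -> emit 'b', reset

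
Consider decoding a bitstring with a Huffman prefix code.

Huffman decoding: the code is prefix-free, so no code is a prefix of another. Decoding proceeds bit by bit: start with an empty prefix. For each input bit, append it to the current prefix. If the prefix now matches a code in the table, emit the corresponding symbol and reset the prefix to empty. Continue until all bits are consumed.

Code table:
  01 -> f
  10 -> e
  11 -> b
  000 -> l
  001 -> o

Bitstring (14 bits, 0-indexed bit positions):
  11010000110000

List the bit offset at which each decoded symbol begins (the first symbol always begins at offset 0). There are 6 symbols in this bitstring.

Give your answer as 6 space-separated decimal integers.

Bit 0: prefix='1' (no match yet)
Bit 1: prefix='11' -> emit 'b', reset
Bit 2: prefix='0' (no match yet)
Bit 3: prefix='01' -> emit 'f', reset
Bit 4: prefix='0' (no match yet)
Bit 5: prefix='00' (no match yet)
Bit 6: prefix='000' -> emit 'l', reset
Bit 7: prefix='0' (no match yet)
Bit 8: prefix='01' -> emit 'f', reset
Bit 9: prefix='1' (no match yet)
Bit 10: prefix='10' -> emit 'e', reset
Bit 11: prefix='0' (no match yet)
Bit 12: prefix='00' (no match yet)
Bit 13: prefix='000' -> emit 'l', reset

Answer: 0 2 4 7 9 11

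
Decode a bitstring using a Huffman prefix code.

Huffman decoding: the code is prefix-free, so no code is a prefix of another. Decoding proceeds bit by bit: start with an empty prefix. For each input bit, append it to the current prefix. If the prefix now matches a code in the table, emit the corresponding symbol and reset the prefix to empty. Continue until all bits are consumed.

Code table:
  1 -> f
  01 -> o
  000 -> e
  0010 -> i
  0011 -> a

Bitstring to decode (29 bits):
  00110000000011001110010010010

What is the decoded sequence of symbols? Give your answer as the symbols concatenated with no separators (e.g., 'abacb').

Answer: aeeaafioi

Derivation:
Bit 0: prefix='0' (no match yet)
Bit 1: prefix='00' (no match yet)
Bit 2: prefix='001' (no match yet)
Bit 3: prefix='0011' -> emit 'a', reset
Bit 4: prefix='0' (no match yet)
Bit 5: prefix='00' (no match yet)
Bit 6: prefix='000' -> emit 'e', reset
Bit 7: prefix='0' (no match yet)
Bit 8: prefix='00' (no match yet)
Bit 9: prefix='000' -> emit 'e', reset
Bit 10: prefix='0' (no match yet)
Bit 11: prefix='00' (no match yet)
Bit 12: prefix='001' (no match yet)
Bit 13: prefix='0011' -> emit 'a', reset
Bit 14: prefix='0' (no match yet)
Bit 15: prefix='00' (no match yet)
Bit 16: prefix='001' (no match yet)
Bit 17: prefix='0011' -> emit 'a', reset
Bit 18: prefix='1' -> emit 'f', reset
Bit 19: prefix='0' (no match yet)
Bit 20: prefix='00' (no match yet)
Bit 21: prefix='001' (no match yet)
Bit 22: prefix='0010' -> emit 'i', reset
Bit 23: prefix='0' (no match yet)
Bit 24: prefix='01' -> emit 'o', reset
Bit 25: prefix='0' (no match yet)
Bit 26: prefix='00' (no match yet)
Bit 27: prefix='001' (no match yet)
Bit 28: prefix='0010' -> emit 'i', reset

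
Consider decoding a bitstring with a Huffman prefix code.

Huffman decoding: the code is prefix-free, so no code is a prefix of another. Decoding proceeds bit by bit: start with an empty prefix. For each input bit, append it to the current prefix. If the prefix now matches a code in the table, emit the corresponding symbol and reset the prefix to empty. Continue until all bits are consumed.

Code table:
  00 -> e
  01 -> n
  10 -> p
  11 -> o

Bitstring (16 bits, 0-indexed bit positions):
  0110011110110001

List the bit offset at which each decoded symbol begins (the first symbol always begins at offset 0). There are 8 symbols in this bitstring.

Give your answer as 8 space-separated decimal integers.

Bit 0: prefix='0' (no match yet)
Bit 1: prefix='01' -> emit 'n', reset
Bit 2: prefix='1' (no match yet)
Bit 3: prefix='10' -> emit 'p', reset
Bit 4: prefix='0' (no match yet)
Bit 5: prefix='01' -> emit 'n', reset
Bit 6: prefix='1' (no match yet)
Bit 7: prefix='11' -> emit 'o', reset
Bit 8: prefix='1' (no match yet)
Bit 9: prefix='10' -> emit 'p', reset
Bit 10: prefix='1' (no match yet)
Bit 11: prefix='11' -> emit 'o', reset
Bit 12: prefix='0' (no match yet)
Bit 13: prefix='00' -> emit 'e', reset
Bit 14: prefix='0' (no match yet)
Bit 15: prefix='01' -> emit 'n', reset

Answer: 0 2 4 6 8 10 12 14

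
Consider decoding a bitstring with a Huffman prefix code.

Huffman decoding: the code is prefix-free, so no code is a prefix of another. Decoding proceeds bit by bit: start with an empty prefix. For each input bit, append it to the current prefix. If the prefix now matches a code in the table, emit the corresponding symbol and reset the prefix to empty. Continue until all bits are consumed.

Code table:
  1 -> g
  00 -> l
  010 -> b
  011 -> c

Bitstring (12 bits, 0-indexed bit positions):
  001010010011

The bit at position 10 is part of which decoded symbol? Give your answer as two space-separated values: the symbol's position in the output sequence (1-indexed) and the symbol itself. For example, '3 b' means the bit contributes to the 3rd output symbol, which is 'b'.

Bit 0: prefix='0' (no match yet)
Bit 1: prefix='00' -> emit 'l', reset
Bit 2: prefix='1' -> emit 'g', reset
Bit 3: prefix='0' (no match yet)
Bit 4: prefix='01' (no match yet)
Bit 5: prefix='010' -> emit 'b', reset
Bit 6: prefix='0' (no match yet)
Bit 7: prefix='01' (no match yet)
Bit 8: prefix='010' -> emit 'b', reset
Bit 9: prefix='0' (no match yet)
Bit 10: prefix='01' (no match yet)
Bit 11: prefix='011' -> emit 'c', reset

Answer: 5 c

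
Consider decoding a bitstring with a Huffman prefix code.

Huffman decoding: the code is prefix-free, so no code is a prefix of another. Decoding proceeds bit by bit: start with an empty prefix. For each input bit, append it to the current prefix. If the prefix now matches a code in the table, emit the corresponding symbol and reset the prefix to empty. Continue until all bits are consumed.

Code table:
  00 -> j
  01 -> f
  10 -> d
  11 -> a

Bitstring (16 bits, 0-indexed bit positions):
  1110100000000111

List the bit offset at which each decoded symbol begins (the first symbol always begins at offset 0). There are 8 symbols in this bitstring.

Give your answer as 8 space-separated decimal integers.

Bit 0: prefix='1' (no match yet)
Bit 1: prefix='11' -> emit 'a', reset
Bit 2: prefix='1' (no match yet)
Bit 3: prefix='10' -> emit 'd', reset
Bit 4: prefix='1' (no match yet)
Bit 5: prefix='10' -> emit 'd', reset
Bit 6: prefix='0' (no match yet)
Bit 7: prefix='00' -> emit 'j', reset
Bit 8: prefix='0' (no match yet)
Bit 9: prefix='00' -> emit 'j', reset
Bit 10: prefix='0' (no match yet)
Bit 11: prefix='00' -> emit 'j', reset
Bit 12: prefix='0' (no match yet)
Bit 13: prefix='01' -> emit 'f', reset
Bit 14: prefix='1' (no match yet)
Bit 15: prefix='11' -> emit 'a', reset

Answer: 0 2 4 6 8 10 12 14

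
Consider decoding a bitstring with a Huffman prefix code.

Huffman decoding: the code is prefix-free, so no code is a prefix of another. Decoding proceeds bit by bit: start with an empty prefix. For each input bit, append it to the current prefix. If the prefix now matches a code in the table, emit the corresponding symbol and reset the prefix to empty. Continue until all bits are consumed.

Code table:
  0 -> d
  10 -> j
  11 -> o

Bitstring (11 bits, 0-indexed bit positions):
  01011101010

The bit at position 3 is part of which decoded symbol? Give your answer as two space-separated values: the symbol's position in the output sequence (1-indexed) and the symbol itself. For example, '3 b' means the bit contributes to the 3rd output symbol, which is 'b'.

Bit 0: prefix='0' -> emit 'd', reset
Bit 1: prefix='1' (no match yet)
Bit 2: prefix='10' -> emit 'j', reset
Bit 3: prefix='1' (no match yet)
Bit 4: prefix='11' -> emit 'o', reset
Bit 5: prefix='1' (no match yet)
Bit 6: prefix='10' -> emit 'j', reset
Bit 7: prefix='1' (no match yet)

Answer: 3 o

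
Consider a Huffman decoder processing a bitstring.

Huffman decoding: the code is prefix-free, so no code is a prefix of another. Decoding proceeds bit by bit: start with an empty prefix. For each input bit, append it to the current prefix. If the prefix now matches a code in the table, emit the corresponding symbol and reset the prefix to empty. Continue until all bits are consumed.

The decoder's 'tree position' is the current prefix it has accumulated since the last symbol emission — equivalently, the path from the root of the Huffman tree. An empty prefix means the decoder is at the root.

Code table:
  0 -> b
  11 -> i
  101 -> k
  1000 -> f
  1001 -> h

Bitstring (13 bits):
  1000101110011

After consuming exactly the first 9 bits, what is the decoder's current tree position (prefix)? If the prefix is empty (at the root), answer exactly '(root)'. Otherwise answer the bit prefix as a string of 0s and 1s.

Answer: (root)

Derivation:
Bit 0: prefix='1' (no match yet)
Bit 1: prefix='10' (no match yet)
Bit 2: prefix='100' (no match yet)
Bit 3: prefix='1000' -> emit 'f', reset
Bit 4: prefix='1' (no match yet)
Bit 5: prefix='10' (no match yet)
Bit 6: prefix='101' -> emit 'k', reset
Bit 7: prefix='1' (no match yet)
Bit 8: prefix='11' -> emit 'i', reset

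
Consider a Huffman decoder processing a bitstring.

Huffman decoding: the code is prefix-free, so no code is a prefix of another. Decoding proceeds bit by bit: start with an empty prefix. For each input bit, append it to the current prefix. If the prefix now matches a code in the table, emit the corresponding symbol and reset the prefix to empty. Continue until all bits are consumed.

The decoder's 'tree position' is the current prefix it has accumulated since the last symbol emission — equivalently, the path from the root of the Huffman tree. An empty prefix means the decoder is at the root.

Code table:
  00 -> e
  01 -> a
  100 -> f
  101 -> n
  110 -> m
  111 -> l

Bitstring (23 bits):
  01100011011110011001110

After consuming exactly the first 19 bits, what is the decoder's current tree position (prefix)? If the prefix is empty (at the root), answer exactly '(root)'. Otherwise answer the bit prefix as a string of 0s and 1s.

Bit 0: prefix='0' (no match yet)
Bit 1: prefix='01' -> emit 'a', reset
Bit 2: prefix='1' (no match yet)
Bit 3: prefix='10' (no match yet)
Bit 4: prefix='100' -> emit 'f', reset
Bit 5: prefix='0' (no match yet)
Bit 6: prefix='01' -> emit 'a', reset
Bit 7: prefix='1' (no match yet)
Bit 8: prefix='10' (no match yet)
Bit 9: prefix='101' -> emit 'n', reset
Bit 10: prefix='1' (no match yet)
Bit 11: prefix='11' (no match yet)
Bit 12: prefix='111' -> emit 'l', reset
Bit 13: prefix='0' (no match yet)
Bit 14: prefix='00' -> emit 'e', reset
Bit 15: prefix='1' (no match yet)
Bit 16: prefix='11' (no match yet)
Bit 17: prefix='110' -> emit 'm', reset
Bit 18: prefix='0' (no match yet)

Answer: 0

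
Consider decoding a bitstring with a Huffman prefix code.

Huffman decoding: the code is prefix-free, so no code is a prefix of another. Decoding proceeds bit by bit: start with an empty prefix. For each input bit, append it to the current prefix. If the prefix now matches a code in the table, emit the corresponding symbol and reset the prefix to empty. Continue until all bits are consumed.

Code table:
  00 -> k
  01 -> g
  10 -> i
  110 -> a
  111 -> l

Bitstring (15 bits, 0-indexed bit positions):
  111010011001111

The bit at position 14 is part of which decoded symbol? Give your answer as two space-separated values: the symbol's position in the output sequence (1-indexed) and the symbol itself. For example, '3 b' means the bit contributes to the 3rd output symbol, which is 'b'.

Answer: 6 l

Derivation:
Bit 0: prefix='1' (no match yet)
Bit 1: prefix='11' (no match yet)
Bit 2: prefix='111' -> emit 'l', reset
Bit 3: prefix='0' (no match yet)
Bit 4: prefix='01' -> emit 'g', reset
Bit 5: prefix='0' (no match yet)
Bit 6: prefix='00' -> emit 'k', reset
Bit 7: prefix='1' (no match yet)
Bit 8: prefix='11' (no match yet)
Bit 9: prefix='110' -> emit 'a', reset
Bit 10: prefix='0' (no match yet)
Bit 11: prefix='01' -> emit 'g', reset
Bit 12: prefix='1' (no match yet)
Bit 13: prefix='11' (no match yet)
Bit 14: prefix='111' -> emit 'l', reset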